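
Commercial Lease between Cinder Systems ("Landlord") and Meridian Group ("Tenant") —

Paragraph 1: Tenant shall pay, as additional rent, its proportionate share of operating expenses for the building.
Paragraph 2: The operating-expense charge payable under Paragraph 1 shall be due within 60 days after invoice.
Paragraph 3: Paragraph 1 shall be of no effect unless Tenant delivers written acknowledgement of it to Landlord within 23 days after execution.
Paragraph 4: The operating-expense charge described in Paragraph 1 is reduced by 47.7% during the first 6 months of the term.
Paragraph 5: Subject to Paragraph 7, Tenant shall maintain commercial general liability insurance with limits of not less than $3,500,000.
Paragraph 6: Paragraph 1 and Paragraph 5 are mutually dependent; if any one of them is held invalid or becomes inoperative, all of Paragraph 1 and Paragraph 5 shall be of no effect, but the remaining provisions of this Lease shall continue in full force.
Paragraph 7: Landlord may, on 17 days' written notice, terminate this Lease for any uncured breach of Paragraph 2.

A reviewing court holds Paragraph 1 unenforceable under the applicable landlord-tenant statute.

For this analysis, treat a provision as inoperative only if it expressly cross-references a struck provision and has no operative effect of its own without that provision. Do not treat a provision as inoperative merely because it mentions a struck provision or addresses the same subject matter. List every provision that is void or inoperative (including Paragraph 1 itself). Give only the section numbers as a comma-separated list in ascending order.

Paragraph 1 is struck. Paragraph 2 does nothing except set the payment deadline for the operating-expense charge by reference to Paragraph 1; with Paragraph 1 gone it has no independent effect and is inoperative. Paragraph 3 merely fixes the acknowledgement condition for Paragraph 1; with Paragraph 1 gone it has nothing to operate on and falls away. Paragraph 4 operates only by reference to Paragraph 1, so it falls with Paragraph 1. Paragraph 7 has no operative effect of its own apart from Paragraph 2 and is therefore inoperative. Paragraph 6 declares Paragraph 1 and Paragraph 5 mutually dependent; since one of them has fallen, all of them are of no effect. That brings down Paragraph 5 as well. The remainder continues in force under Paragraph 6. Only Paragraph 6 remains in effect.

1, 2, 3, 4, 5, 7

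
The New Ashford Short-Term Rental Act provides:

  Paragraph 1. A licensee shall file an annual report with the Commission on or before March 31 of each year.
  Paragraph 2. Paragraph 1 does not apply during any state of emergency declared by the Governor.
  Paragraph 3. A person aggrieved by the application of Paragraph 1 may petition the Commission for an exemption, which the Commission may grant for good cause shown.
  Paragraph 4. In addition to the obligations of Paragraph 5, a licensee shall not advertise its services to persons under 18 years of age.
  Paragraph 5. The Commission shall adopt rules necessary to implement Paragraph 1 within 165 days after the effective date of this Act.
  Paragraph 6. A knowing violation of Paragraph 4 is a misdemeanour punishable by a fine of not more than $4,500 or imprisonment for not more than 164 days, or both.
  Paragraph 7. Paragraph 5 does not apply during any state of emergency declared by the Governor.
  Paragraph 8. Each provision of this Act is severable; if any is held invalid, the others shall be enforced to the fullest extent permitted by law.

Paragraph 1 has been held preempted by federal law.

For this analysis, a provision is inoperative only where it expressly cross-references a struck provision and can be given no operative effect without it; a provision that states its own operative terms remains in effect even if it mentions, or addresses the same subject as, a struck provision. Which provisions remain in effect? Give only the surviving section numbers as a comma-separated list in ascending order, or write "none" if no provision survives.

4, 6, 8

Paragraph 1 is struck. Paragraph 2 operates only by reference to Paragraph 1, so it falls with Paragraph 1. The only function of Paragraph 3 is the exemption procedure for Paragraph 1, so it cannot stand once Paragraph 1 is removed. Paragraph 5 has no operative effect of its own apart from Paragraph 1 and is therefore inoperative. Paragraph 7 merely fixes the emergency suspension of Paragraph 5; with Paragraph 5 gone it has nothing to operate on and falls away. Paragraph 4 mentions Paragraph 5 but its own obligation stands independently of Paragraph 5, so Paragraph 4 is not affected. Under the severability clause in Paragraph 8, the remaining provisions continue in force. That leaves Paragraph 4, Paragraph 6, and Paragraph 8 in effect.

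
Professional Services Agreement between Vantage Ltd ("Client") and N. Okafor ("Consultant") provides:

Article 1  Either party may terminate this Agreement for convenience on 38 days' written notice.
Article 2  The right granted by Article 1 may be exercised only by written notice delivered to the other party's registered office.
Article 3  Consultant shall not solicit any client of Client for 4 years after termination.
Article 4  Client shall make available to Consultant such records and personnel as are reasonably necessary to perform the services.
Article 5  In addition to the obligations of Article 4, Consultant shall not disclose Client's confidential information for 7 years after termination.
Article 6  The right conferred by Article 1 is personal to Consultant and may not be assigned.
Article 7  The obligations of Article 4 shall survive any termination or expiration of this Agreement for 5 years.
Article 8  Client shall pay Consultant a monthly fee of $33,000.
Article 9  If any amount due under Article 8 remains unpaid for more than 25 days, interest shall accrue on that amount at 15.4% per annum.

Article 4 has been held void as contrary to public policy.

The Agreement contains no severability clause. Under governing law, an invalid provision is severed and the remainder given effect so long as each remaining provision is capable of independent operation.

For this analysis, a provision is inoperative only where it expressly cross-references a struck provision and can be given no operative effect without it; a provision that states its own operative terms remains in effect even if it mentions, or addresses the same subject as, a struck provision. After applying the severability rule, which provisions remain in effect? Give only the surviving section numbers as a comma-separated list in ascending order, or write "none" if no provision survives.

Article 4 is struck. Article 7 has no operative effect of its own apart from Article 4 and is therefore inoperative. Although Article 5 refers to Article 4, its operative terms do not depend on Article 4, so it remains in effect. Under the stated default rule, only provisions that cannot operate independently fall away; the rest are enforced. Article 1, Article 2, Article 3, Article 5, Article 6, Article 8, and Article 9 remain in effect.

1, 2, 3, 5, 6, 8, 9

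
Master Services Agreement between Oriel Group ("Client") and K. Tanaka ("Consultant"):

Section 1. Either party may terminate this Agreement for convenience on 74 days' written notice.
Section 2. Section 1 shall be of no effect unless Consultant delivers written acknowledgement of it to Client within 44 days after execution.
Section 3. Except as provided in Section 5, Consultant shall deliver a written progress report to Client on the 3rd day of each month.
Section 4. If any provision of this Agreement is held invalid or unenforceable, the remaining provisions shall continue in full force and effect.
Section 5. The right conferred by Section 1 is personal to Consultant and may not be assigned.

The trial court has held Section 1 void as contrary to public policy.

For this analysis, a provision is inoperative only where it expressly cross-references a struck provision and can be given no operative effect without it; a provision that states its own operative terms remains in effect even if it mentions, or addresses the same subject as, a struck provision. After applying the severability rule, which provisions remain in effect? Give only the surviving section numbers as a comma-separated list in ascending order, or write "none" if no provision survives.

Section 1 is struck. The only function of Section 2 is the acknowledgement condition for Section 1, so it cannot stand once Section 1 is removed. Section 5 has no operative effect of its own apart from Section 1 and is therefore inoperative. Section 3 mentions Section 5 but its own obligation stands independently of Section 5, so Section 3 is not affected. Under the severability clause in Section 4, the remaining provisions continue in force. That leaves Section 3 and Section 4 in effect.

3, 4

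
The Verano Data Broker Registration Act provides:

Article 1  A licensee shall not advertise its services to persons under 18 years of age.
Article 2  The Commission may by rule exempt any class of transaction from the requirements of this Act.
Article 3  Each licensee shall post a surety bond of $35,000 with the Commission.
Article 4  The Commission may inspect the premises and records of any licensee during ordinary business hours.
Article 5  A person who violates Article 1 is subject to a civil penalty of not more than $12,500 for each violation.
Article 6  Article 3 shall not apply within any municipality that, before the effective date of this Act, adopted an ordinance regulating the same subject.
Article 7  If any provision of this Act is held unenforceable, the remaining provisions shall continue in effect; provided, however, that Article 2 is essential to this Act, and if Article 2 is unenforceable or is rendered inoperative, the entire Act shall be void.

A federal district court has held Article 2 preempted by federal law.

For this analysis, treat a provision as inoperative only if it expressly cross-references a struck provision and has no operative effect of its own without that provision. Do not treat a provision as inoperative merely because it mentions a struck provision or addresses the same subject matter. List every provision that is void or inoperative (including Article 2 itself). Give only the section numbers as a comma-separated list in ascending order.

1, 2, 3, 4, 5, 6, 7

Article 2 is struck. Nothing else in the Act is defined by reference to Article 2. Article 7 makes Article 2 an essential term, and Article 2 is the provision held invalid; under Article 7, the entire Act is therefore void. No provision of the Act survives.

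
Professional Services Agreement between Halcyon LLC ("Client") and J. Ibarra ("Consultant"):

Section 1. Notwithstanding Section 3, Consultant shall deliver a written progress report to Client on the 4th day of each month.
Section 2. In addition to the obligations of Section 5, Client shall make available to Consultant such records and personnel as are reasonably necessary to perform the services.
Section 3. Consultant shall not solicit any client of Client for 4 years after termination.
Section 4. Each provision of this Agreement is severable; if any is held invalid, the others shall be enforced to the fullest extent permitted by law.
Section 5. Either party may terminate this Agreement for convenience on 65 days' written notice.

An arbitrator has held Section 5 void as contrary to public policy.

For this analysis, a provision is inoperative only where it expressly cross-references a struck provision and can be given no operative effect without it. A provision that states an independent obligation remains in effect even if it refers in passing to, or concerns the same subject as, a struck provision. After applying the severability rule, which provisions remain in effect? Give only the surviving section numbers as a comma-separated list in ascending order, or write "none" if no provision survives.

1, 2, 3, 4

Section 5 is struck. Section 2 mentions Section 5 but its own obligation stands independently of Section 5, so Section 2 is not affected. Nothing else in the Agreement is defined by reference to Section 5. Under the severability clause in Section 4, the remaining provisions continue in force. That leaves Section 1, Section 2, Section 3, and Section 4 in effect.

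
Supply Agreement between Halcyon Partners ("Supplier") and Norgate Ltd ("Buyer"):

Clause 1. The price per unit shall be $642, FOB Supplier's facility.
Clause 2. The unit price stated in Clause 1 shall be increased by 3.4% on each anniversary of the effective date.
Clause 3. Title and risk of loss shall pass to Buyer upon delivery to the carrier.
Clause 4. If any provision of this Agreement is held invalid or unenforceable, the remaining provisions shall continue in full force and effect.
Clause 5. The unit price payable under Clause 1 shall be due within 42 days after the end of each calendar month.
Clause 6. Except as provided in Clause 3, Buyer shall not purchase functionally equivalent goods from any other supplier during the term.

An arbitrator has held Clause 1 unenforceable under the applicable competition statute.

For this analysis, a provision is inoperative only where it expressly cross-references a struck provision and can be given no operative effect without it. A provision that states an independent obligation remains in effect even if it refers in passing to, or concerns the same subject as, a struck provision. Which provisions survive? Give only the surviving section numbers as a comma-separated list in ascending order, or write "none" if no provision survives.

Clause 1 is struck. Clause 2 operates only by reference to Clause 1, so it falls with Clause 1. Clause 5 operates only by reference to Clause 1, so it falls with Clause 1. Clause 4 is a severability clause and preserves every provision that can still be given independent effect. That leaves Clause 3, Clause 4, and Clause 6 in effect.

3, 4, 6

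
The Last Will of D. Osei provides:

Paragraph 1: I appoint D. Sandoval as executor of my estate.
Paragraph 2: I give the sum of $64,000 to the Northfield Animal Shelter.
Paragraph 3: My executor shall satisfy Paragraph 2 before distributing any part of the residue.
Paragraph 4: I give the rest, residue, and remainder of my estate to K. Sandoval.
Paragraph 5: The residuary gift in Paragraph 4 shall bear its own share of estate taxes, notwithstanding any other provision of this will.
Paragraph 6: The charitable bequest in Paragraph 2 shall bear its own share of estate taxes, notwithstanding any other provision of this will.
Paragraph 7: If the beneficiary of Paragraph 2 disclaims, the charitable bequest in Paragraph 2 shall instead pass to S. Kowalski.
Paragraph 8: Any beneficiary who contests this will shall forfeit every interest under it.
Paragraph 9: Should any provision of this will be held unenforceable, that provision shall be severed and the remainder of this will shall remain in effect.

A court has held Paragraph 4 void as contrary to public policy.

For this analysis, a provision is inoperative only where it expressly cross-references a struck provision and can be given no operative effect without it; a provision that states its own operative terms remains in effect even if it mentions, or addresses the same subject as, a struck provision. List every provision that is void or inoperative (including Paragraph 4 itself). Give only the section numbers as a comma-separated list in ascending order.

4, 5

Paragraph 4 is struck. Paragraph 5 operates only by reference to Paragraph 4, so it falls with Paragraph 4. Paragraph 9 is a severability clause and preserves every provision that can still be given independent effect. The provisions still in force are Paragraph 1, Paragraph 2, Paragraph 3, Paragraph 6, Paragraph 7, Paragraph 8, and Paragraph 9.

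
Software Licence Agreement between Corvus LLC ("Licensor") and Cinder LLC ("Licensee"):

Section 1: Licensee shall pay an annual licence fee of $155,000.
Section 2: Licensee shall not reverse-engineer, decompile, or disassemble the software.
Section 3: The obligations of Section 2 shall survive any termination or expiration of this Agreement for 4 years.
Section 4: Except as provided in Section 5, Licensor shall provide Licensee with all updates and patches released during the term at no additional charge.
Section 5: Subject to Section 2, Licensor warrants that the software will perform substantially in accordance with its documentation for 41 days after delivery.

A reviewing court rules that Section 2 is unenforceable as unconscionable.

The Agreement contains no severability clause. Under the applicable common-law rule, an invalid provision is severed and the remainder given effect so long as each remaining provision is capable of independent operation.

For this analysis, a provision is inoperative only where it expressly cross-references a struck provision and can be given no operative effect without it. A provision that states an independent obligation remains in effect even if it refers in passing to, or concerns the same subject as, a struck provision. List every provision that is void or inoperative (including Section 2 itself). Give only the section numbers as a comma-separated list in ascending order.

Section 2 is struck. Section 3 has no operative effect of its own apart from Section 2 and is therefore inoperative. Although Section 5 refers to Section 2, its operative terms do not depend on Section 2, so it remains in effect. Under the stated default rule, only provisions that cannot operate independently fall away; the rest are enforced. That leaves Section 1, Section 4, and Section 5 in effect.

2, 3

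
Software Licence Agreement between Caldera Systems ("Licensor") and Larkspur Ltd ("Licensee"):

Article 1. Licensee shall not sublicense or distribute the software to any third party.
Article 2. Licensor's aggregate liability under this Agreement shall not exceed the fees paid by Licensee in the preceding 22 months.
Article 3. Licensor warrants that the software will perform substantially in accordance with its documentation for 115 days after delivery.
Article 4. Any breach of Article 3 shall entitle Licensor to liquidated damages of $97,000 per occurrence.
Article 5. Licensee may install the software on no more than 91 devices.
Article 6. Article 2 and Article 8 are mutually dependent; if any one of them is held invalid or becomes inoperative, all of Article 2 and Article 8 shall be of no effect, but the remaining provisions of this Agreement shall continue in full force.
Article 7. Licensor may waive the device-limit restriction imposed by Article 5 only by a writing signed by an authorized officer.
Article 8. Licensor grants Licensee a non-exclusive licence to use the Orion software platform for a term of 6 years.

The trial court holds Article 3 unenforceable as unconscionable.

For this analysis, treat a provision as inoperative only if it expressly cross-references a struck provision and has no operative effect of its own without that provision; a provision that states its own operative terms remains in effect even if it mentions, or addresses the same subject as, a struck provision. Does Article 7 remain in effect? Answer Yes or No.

Article 3 is struck. Article 4 does nothing except set the liquidated-damages amount by reference to Article 3; with Article 3 gone it has no independent effect and is inoperative. Article 6 ties Article 2 and Article 8 together, but none of those is affected here; the remaining provisions continue in force under Article 6. The provisions still in force are Article 1, Article 2, Article 5, Article 6, Article 7, and Article 8. Article 7 is among the surviving provisions, so the answer is yes.

Yes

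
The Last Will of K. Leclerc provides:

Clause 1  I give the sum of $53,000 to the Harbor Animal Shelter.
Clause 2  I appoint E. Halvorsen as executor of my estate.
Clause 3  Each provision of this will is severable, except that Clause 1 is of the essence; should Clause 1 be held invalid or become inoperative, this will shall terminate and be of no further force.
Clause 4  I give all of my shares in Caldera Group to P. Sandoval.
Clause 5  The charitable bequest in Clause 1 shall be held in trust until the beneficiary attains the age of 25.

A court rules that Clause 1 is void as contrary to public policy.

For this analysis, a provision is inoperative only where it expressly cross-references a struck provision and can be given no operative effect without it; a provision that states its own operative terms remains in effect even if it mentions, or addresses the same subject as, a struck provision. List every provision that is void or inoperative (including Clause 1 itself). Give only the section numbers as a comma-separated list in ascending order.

1, 2, 3, 4, 5

Clause 1 is struck. Clause 5 operates only by reference to Clause 1, so it falls with Clause 1. Clause 3 makes Clause 1 an essential term, and Clause 1 is the provision held invalid; under Clause 3, the entire will is therefore void. No provision of the will survives.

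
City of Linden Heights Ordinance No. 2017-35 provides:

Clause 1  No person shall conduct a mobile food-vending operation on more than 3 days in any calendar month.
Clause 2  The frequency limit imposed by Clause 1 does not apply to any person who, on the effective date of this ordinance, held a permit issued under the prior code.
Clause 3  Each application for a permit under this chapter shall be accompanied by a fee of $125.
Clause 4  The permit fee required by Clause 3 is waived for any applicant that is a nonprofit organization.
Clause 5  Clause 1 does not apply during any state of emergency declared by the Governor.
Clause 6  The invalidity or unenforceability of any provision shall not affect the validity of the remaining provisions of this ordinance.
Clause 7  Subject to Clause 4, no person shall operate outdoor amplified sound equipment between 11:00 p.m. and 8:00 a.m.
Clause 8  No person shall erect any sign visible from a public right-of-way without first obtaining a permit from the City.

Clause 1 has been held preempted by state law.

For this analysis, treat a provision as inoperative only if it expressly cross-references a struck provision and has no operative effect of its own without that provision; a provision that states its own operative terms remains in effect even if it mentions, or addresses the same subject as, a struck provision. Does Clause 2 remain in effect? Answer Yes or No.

Clause 1 is struck. Clause 2 operates only by reference to Clause 1, so it falls with Clause 1. Clause 5 has no operative effect of its own apart from Clause 1 and is therefore inoperative. Clause 6 is a severability clause and preserves every provision that can still be given independent effect. The provisions still in force are Clause 3, Clause 4, Clause 6, Clause 7, and Clause 8. Clause 2 is among the inoperative provisions, so the answer is no.

No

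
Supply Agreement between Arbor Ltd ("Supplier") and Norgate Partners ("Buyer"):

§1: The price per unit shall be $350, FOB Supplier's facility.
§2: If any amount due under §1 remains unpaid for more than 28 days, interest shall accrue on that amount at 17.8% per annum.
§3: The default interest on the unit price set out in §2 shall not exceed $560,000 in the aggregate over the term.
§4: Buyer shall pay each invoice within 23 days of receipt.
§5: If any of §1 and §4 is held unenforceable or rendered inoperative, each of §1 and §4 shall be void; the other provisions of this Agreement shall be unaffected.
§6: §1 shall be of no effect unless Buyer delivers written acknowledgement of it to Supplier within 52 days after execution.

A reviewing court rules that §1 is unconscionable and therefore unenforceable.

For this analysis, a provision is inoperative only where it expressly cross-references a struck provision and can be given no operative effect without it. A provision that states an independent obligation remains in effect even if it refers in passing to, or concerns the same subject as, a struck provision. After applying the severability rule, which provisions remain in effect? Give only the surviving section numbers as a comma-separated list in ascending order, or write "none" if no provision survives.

§1 is struck. §2 has no operative effect of its own apart from §1 and is therefore inoperative. The only function of §6 is the acknowledgement condition for §1, so it cannot stand once §1 is removed. §3 operates only by reference to §2, so it falls with §2. §5 declares §1 and §4 mutually dependent; since one of them has fallen, all of them are of no effect. That brings down §4 as well. The remainder continues in force under §5. Only §5 remains in effect.

5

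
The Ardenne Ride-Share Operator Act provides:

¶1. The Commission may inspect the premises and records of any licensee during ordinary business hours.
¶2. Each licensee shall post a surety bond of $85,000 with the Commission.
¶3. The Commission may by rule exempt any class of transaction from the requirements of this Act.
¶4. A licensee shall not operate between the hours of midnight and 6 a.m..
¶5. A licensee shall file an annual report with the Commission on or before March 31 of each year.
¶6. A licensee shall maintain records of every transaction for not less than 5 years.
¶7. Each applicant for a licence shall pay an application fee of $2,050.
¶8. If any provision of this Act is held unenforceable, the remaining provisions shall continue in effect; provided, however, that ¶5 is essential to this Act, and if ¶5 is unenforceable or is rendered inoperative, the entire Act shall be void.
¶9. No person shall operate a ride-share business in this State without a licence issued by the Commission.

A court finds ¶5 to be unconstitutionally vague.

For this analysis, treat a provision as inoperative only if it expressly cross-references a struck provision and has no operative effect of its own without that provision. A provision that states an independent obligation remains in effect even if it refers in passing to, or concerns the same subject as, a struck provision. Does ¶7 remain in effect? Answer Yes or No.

¶5 is struck. No other provision's operative terms depend on ¶5. ¶8 makes ¶5 an essential term, and ¶5 is the provision held invalid; under ¶8, the entire Act is therefore void. No provision of the Act survives. ¶7 is among the inoperative provisions, so the answer is no.

No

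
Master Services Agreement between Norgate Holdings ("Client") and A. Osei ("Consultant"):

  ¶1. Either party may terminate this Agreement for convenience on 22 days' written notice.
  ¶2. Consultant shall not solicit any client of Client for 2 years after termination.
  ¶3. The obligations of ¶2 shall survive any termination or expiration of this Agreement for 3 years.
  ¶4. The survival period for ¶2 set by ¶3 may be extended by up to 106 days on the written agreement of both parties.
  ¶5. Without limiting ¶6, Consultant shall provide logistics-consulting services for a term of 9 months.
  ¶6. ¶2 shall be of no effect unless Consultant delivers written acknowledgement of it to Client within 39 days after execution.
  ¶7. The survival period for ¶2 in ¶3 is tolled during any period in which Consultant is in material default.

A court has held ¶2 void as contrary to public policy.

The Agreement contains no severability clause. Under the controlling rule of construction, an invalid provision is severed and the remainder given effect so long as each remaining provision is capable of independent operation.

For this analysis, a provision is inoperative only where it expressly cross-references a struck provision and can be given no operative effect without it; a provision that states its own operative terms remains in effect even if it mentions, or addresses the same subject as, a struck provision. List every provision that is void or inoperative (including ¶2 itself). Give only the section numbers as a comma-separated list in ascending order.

2, 3, 4, 6, 7

¶2 is struck. ¶3 merely fixes the survival period for ¶2; with ¶2 gone it has nothing to operate on and falls away. The only function of ¶6 is the acknowledgement condition for ¶2, so it cannot stand once ¶2 is removed. ¶4 operates only by reference to ¶3, so it falls with ¶3. ¶7 does nothing except set the tolling of the survival period for ¶2 by reference to ¶3; with ¶3 gone it has no independent effect and is inoperative. Although ¶5 refers to ¶6, its operative terms do not depend on ¶6, so it remains in effect. With no severability clause, the stated default rule severs what cannot stand and enforces each remaining provision that can operate on its own. ¶1 and ¶5 remain in effect.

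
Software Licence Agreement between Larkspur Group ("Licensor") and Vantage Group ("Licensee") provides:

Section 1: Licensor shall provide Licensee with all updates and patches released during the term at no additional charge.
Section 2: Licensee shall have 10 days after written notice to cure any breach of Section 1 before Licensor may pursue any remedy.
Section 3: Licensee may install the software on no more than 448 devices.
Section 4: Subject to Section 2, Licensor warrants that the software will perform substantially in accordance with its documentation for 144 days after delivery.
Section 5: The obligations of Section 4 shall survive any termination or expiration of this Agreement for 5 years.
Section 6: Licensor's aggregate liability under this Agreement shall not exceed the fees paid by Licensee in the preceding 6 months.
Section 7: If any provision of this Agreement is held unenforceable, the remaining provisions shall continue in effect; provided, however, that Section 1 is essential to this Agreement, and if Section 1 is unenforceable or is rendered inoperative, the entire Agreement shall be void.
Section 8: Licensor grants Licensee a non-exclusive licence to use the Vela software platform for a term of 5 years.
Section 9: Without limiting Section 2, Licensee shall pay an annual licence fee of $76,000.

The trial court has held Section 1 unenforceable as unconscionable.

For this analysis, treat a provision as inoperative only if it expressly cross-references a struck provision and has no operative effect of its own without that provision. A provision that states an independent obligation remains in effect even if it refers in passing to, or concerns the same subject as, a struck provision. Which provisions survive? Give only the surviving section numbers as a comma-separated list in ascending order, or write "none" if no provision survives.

none

Section 1 is struck. Section 2 operates only by reference to Section 1, so it falls with Section 1. Section 7 makes Section 1 an essential term, and Section 1 is the provision held invalid; under Section 7, the entire Agreement is therefore void. No provision of the Agreement survives.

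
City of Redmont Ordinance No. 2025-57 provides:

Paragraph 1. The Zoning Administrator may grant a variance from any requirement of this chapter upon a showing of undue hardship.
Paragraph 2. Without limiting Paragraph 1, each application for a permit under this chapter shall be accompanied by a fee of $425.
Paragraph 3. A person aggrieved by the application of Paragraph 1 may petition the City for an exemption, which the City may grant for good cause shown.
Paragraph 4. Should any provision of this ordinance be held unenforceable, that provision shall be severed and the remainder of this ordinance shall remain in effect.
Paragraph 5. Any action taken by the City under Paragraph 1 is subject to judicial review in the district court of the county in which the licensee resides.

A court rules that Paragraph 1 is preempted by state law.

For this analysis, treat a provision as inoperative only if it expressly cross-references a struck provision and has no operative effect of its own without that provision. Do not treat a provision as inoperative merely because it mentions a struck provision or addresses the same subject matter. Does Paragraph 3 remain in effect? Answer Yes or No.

No

Paragraph 1 is struck. Paragraph 3 operates only by reference to Paragraph 1, so it falls with Paragraph 1. Paragraph 5 operates only by reference to Paragraph 1, so it falls with Paragraph 1. Paragraph 2 mentions Paragraph 1 but its own obligation stands independently of Paragraph 1, so Paragraph 2 is not affected. Paragraph 4 is a severability clause and preserves every provision that can still be given independent effect. The provisions still in force are Paragraph 2 and Paragraph 4. Paragraph 3 is among the inoperative provisions, so the answer is no.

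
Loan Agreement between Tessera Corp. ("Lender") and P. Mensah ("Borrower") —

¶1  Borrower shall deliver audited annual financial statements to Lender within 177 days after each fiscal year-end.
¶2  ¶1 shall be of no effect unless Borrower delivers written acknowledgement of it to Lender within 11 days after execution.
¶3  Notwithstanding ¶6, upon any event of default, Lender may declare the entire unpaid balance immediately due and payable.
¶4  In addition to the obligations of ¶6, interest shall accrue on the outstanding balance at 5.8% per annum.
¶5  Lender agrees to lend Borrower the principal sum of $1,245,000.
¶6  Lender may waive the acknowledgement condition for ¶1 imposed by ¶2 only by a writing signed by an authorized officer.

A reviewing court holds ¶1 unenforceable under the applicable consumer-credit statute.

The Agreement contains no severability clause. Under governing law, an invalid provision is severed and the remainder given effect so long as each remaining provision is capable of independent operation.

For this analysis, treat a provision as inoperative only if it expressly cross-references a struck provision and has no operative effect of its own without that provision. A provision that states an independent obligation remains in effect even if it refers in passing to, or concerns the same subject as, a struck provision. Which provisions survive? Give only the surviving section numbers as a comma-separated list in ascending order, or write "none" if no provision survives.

3, 4, 5

¶1 is struck. The only function of ¶2 is the acknowledgement condition for ¶1, so it cannot stand once ¶1 is removed. ¶6 has no operative effect of its own apart from ¶2 and is therefore inoperative. Although ¶3 refers to ¶6, its operative terms do not depend on ¶6, so it remains in effect. Although ¶4 refers to ¶6, its operative terms do not depend on ¶6, so it remains in effect. With no severability clause, the stated default rule severs what cannot stand and enforces each remaining provision that can operate on its own. ¶3, ¶4, and ¶5 remain in effect.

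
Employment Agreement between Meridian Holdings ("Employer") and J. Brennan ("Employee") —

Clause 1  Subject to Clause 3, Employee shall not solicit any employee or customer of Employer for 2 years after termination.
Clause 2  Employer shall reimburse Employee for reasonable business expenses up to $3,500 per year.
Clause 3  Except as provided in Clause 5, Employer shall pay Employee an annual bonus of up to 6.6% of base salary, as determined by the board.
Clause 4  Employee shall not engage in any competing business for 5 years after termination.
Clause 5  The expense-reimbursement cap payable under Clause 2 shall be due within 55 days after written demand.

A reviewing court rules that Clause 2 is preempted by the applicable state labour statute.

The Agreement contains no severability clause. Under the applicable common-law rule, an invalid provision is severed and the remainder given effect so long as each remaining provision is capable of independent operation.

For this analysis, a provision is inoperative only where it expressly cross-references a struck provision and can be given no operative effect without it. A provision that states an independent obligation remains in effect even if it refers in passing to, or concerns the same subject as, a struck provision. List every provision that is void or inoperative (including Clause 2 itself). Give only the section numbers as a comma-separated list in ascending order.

Clause 2 is struck. Clause 5 has no operative effect of its own apart from Clause 2 and is therefore inoperative. Although Clause 3 refers to Clause 5, its operative terms do not depend on Clause 5, so it remains in effect. With no severability clause, the stated default rule severs what cannot stand and enforces each remaining provision that can operate on its own. That leaves Clause 1, Clause 3, and Clause 4 in effect.

2, 5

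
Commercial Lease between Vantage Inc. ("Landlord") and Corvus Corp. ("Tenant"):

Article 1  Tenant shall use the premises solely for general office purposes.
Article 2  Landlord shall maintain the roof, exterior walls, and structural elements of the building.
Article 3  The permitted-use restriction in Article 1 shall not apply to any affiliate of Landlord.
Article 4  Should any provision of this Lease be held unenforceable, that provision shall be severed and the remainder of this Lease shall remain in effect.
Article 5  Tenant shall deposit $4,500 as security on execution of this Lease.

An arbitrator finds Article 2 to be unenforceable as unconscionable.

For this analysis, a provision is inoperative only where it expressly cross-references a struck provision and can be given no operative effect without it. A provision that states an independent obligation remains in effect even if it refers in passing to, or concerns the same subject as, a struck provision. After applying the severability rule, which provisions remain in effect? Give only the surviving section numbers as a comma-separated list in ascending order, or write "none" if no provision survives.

Article 2 is struck. Nothing else in the Lease is defined by reference to Article 2. Under the severability clause in Article 4, the remaining provisions continue in force. That leaves Article 1, Article 3, Article 4, and Article 5 in effect.

1, 3, 4, 5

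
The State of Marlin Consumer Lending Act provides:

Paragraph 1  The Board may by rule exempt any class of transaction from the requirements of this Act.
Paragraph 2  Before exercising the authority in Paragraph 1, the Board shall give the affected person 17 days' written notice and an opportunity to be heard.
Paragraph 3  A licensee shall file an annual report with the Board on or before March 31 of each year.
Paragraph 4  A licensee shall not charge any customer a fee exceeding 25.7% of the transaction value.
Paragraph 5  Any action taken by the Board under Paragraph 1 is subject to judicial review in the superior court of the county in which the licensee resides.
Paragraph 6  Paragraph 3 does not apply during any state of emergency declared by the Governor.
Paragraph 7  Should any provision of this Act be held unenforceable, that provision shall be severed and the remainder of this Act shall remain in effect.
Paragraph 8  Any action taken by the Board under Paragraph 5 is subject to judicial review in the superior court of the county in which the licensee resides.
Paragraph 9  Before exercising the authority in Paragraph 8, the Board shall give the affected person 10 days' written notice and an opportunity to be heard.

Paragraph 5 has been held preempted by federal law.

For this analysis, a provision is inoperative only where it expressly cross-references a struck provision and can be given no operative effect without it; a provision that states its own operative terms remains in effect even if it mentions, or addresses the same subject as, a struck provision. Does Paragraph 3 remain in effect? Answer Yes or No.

Yes

Paragraph 5 is struck. The only function of Paragraph 8 is the judicial-review right for Paragraph 5, so it cannot stand once Paragraph 5 is removed. Paragraph 9 operates only by reference to Paragraph 8, so it falls with Paragraph 8. Paragraph 7 is a severability clause and preserves every provision that can still be given independent effect. Paragraph 1, Paragraph 2, Paragraph 3, Paragraph 4, Paragraph 6, and Paragraph 7 remain in effect. Paragraph 3 is among the surviving provisions, so the answer is yes.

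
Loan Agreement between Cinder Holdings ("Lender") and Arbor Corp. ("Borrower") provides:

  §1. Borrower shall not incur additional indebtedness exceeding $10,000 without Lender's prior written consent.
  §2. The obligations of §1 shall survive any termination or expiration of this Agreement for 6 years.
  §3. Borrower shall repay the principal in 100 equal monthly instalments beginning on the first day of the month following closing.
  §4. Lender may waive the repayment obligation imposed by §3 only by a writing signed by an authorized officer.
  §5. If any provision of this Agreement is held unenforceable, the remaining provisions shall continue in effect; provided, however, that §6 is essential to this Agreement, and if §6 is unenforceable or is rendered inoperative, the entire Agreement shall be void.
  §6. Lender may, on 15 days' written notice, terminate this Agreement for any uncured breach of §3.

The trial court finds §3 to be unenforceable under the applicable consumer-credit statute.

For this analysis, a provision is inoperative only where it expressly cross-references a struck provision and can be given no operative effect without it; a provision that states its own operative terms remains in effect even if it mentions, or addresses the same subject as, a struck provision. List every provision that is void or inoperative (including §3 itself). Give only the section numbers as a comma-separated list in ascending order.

§3 is struck. §4 merely fixes the waiver condition for §3; with §3 gone it has nothing to operate on and falls away. §6 has no operative effect of its own apart from §3 and is therefore inoperative. §5 makes §6 an essential term, and §6 has been rendered inoperative by the cascade; under §5, the entire Agreement is therefore void. No provision of the Agreement survives.

1, 2, 3, 4, 5, 6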